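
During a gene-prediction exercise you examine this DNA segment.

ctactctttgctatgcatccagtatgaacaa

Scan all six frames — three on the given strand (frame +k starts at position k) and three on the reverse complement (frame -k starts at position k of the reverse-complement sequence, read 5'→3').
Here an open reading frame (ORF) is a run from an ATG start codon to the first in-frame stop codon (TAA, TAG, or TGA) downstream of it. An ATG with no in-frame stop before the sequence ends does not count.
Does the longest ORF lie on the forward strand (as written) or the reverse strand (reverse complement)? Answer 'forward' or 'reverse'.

reverse

Reverse complement (5'→3'): TTGTTCATACTGGATGCATAGCAAAGAGTAG
Frame +1: CTA CTC TTT GCT ATG CAT CCA GTA TGA ACA — ATG at 13, stop TGA at 25 → 15 nt.
Frame +2: TAC TCT TTG CTA TGC ATC CAG TAT GAA CAA — no ATG→stop ORF.
Frame +3: ACT CTT TGC TAT GCA TCC AGT ATG AAC — no ATG→stop ORF.
Frame -1: TTG TTC ATA CTG GAT GCA TAG CAA AGA GTA — no ATG→stop ORF.
Frame -2: TGT TCA TAC TGG ATG CAT AGC AAA GAG TAG — ATG at 14, stop TAG at 29 → 18 nt.
Frame -3: GTT CAT ACT GGA TGC ATA GCA AAG AGT — no ATG→stop ORF.
Forward-strand max 15 nt; reverse-strand max 18 nt. The reverse strand has the longer ORF.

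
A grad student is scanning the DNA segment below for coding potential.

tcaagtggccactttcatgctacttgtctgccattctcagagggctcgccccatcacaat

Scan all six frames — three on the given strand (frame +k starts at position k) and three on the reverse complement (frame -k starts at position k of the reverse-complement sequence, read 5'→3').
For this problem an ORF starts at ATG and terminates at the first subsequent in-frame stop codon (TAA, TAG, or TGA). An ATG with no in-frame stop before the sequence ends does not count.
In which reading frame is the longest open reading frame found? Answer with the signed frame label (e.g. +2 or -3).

Reverse complement (5'→3'): ATTGTGATGGGGCGAGCCCTCTGAGAATGGCAGACAAGTAGCATGAAAGTGGCCACTTGA
Frame +1: TCA AGT GGC CAC TTT CAT GCT ACT TGT CTG CCA TTC TCA GAG GGC TCG CCC CAT CAC AAT — no ATG→stop ORF.
Frame +2: CAA GTG GCC ACT TTC ATG CTA CTT GTC TGC CAT TCT CAG AGG GCT CGC CCC ATC ACA — no ATG→stop ORF.
Frame +3: AAG TGG CCA CTT TCA TGC TAC TTG TCT GCC ATT CTC AGA GGG CTC GCC CCA TCA CAA — no ATG→stop ORF.
Frame -1: ATT GTG ATG GGG CGA GCC CTC TGA GAA TGG CAG ACA AGT AGC ATG AAA GTG GCC ACT TGA — ATG at 7, stop TGA at 22 → 18 nt; ATG at 43, stop TGA at 58 → 18 nt.
Frame -2: TTG TGA TGG GGC GAG CCC TCT GAG AAT GGC AGA CAA GTA GCA TGA AAG TGG CCA CTT — no ATG→stop ORF.
Frame -3: TGT GAT GGG GCG AGC CCT CTG AGA ATG GCA GAC AAG TAG CAT GAA AGT GGC CAC TTG — ATG at 27, stop TAG at 39 → 15 nt.
Longest ORF is 18 nt in frame -1 (positions 7–24).

-1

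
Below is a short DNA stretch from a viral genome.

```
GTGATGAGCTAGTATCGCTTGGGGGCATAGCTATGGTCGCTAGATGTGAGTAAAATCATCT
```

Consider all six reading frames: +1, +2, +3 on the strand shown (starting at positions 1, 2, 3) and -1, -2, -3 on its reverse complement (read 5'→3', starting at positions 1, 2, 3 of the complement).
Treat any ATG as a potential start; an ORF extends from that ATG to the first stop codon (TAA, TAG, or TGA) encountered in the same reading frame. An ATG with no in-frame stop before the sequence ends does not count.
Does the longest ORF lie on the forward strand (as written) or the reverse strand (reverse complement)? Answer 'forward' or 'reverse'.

reverse

Reverse complement (5'→3'): AGATGATTTTACTCACATCTAGCGACCATAGCTATGCCCCCAAGCGATACTAGCTCATCAC
Frame +1: GTG ATG AGC TAG TAT CGC TTG GGG GCA TAG CTA TGG TCG CTA GAT GTG AGT AAA ATC ATC — ATG at 4, stop TAG at 10 → 9 nt.
Frame +2: TGA TGA GCT AGT ATC GCT TGG GGG CAT AGC TAT GGT CGC TAG ATG TGA GTA AAA TCA TCT — ATG at 44, stop TGA at 47 → 6 nt.
Frame +3: GAT GAG CTA GTA TCG CTT GGG GGC ATA GCT ATG GTC GCT AGA TGT GAG TAA AAT CAT — ATG at 33, stop TAA at 51 → 21 nt.
Frame -1: AGA TGA TTT TAC TCA CAT CTA GCG ACC ATA GCT ATG CCC CCA AGC GAT ACT AGC TCA TCA — no ATG→stop ORF.
Frame -2: GAT GAT TTT ACT CAC ATC TAG CGA CCA TAG CTA TGC CCC CAA GCG ATA CTA GCT CAT CAC — no ATG→stop ORF.
Frame -3: ATG ATT TTA CTC ACA TCT AGC GAC CAT AGC TAT GCC CCC AAG CGA TAC TAG CTC ATC — ATG at 3, stop TAG at 51 → 51 nt.
Forward-strand max 21 nt; reverse-strand max 51 nt. The reverse strand has the longer ORF.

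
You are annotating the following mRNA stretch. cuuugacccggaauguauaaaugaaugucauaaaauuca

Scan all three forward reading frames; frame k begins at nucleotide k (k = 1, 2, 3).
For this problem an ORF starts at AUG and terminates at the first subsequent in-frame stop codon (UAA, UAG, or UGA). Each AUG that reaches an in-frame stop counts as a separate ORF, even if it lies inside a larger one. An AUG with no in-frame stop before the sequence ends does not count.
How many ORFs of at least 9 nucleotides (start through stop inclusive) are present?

Frame 1: CUU UGA CCC GGA AUG UAU AAA UGA AUG UCA UAA AAU UCA — AUG at 13, stop UGA at 22 → 12 nt; AUG at 25, stop UAA at 31 → 9 nt.
Frame 2: UUU GAC CCG GAA UGU AUA AAU GAA UGU CAU AAA AUU — no AUG→stop ORF.
Frame 3: UUG ACC CGG AAU GUA UAA AUG AAU GUC AUA AAA UUC — no AUG→stop ORF.
ORFs ≥ 9 nucleotides: frame 1 13–24 (12 nucleotides), frame 1 25–33 (9 nucleotides). Count = 2.

2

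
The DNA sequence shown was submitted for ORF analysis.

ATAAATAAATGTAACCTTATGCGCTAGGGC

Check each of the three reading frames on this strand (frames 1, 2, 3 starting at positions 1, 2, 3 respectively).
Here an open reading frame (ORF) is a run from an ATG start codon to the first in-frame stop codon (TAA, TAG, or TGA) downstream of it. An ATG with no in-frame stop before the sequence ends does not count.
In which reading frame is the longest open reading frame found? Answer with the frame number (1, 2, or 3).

1

Frame 1: ATA AAT AAA TGT AAC CTT ATG CGC TAG GGC — ATG at 19, stop TAG at 25 → 9 nt.
Frame 2: TAA ATA AAT GTA ACC TTA TGC GCT AGG — no ATG→stop ORF.
Frame 3: AAA TAA ATG TAA CCT TAT GCG CTA GGG — ATG at 9, stop TAA at 12 → 6 nt.
Longest ORF is 9 nt in frame 1 (positions 19–27).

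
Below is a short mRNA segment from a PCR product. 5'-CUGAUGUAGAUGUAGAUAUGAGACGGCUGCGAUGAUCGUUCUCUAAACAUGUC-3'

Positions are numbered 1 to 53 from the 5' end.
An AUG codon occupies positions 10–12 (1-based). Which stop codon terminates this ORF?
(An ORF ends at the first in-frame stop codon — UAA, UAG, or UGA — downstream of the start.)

Codons from position 10: AUG (10–12), UAG (13–15).
The first in-frame stop codon is UAG.

UAG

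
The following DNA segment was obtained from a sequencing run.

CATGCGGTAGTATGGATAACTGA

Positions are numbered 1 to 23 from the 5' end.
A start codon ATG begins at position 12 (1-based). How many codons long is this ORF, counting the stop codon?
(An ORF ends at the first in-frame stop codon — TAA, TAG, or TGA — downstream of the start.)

4

Codons from position 12: ATG (12–14), GAT (15–17), AAC (18–20), TGA (21–23).
TGA is the first in-frame stop; that's 4 codons including the stop.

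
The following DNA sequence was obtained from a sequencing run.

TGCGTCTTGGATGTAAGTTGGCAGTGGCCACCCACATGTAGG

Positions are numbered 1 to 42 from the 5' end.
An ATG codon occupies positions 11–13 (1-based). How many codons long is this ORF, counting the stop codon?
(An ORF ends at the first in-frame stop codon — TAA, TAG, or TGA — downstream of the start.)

2

Codons from position 11: ATG (11–13), TAA (14–16).
TAA is the first in-frame stop; that's 2 codons including the stop.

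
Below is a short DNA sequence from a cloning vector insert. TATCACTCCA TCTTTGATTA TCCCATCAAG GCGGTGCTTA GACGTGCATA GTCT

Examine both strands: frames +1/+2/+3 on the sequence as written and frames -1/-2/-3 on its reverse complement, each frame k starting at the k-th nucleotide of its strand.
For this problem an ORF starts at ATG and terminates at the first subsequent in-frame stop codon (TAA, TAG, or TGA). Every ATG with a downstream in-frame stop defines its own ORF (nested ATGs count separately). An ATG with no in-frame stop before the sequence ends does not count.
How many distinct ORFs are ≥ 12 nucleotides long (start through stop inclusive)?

1

Reverse complement (5'→3'): AGACTATGCACGTCTAAGCACCGCCTTGATGGGATAATCAAAGATGGAGTGATA
Frame +1: TAT CAC TCC ATC TTT GAT TAT CCC ATC AAG GCG GTG CTT AGA CGT GCA TAG TCT — no ATG→stop ORF.
Frame +2: ATC ACT CCA TCT TTG ATT ATC CCA TCA AGG CGG TGC TTA GAC GTG CAT AGT — no ATG→stop ORF.
Frame +3: TCA CTC CAT CTT TGA TTA TCC CAT CAA GGC GGT GCT TAG ACG TGC ATA GTC — no ATG→stop ORF.
Frame -1: AGA CTA TGC ACG TCT AAG CAC CGC CTT GAT GGG ATA ATC AAA GAT GGA GTG ATA — no ATG→stop ORF.
Frame -2: GAC TAT GCA CGT CTA AGC ACC GCC TTG ATG GGA TAA TCA AAG ATG GAG TGA — ATG at 29, stop TAA at 35 → 9 nt; ATG at 44, stop TGA at 50 → 9 nt.
Frame -3: ACT ATG CAC GTC TAA GCA CCG CCT TGA TGG GAT AAT CAA AGA TGG AGT GAT — ATG at 6, stop TAA at 15 → 12 nt.
ORFs ≥ 12 nucleotides: frame -3 6–17 (12 nucleotides). Count = 1.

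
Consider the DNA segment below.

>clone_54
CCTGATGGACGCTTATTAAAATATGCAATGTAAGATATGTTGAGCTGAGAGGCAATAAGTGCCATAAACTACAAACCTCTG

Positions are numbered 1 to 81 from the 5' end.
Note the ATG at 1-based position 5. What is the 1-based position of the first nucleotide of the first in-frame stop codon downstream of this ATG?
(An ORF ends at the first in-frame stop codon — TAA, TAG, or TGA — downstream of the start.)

17

Codons from position 5: ATG (5–7), GAC (8–10), GCT (11–13), TAT (14–16), TAA (17–19).
TAA is a stop codon; it begins at position 17.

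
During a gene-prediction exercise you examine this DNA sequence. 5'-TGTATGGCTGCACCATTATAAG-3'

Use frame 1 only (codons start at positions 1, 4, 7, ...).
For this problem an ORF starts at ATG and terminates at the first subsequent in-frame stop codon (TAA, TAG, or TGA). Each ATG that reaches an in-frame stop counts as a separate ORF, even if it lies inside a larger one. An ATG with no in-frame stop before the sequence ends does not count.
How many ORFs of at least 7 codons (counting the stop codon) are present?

Frame 1: TGT ATG GCT GCA CCA TTA TAA — ATG at 4, stop TAA at 19 → 18 nt.
No ORF reaches 7 codons. Count = 0.

0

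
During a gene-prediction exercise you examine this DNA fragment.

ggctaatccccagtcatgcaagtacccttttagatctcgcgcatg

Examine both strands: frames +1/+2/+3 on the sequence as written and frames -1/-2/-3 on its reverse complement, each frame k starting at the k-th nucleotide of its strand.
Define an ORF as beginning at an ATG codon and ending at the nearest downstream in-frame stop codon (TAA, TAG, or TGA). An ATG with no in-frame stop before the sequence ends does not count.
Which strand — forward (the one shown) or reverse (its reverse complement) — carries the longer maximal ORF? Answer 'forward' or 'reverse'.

forward

Reverse complement (5'→3'): CATGCGCGAGATCTAAAAGGGTACTTGCATGACTGGGGATTAGCC
Frame +1: GGC TAA TCC CCA GTC ATG CAA GTA CCC TTT TAG ATC TCG CGC ATG — ATG at 16, stop TAG at 31 → 18 nt.
Frame +2: GCT AAT CCC CAG TCA TGC AAG TAC CCT TTT AGA TCT CGC GCA — no ATG→stop ORF.
Frame +3: CTA ATC CCC AGT CAT GCA AGT ACC CTT TTA GAT CTC GCG CAT — no ATG→stop ORF.
Frame -1: CAT GCG CGA GAT CTA AAA GGG TAC TTG CAT GAC TGG GGA TTA GCC — no ATG→stop ORF.
Frame -2: ATG CGC GAG ATC TAA AAG GGT ACT TGC ATG ACT GGG GAT TAG — ATG at 2, stop TAA at 14 → 15 nt; ATG at 29, stop TAG at 41 → 15 nt.
Frame -3: TGC GCG AGA TCT AAA AGG GTA CTT GCA TGA CTG GGG ATT AGC — no ATG→stop ORF.
Forward-strand max 18 nt; reverse-strand max 15 nt. The forward strand has the longer ORF.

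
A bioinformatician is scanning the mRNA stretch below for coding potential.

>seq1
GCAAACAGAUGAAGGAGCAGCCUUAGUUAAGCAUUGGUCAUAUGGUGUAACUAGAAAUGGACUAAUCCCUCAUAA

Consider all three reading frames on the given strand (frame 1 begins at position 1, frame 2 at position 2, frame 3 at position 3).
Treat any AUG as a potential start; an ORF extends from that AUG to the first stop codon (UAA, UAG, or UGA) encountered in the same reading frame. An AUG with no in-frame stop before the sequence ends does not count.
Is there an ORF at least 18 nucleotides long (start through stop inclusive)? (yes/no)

yes

Frame 1: GCA AAC AGA UGA AGG AGC AGC CUU AGU UAA GCA UUG GUC AUA UGG UGU AAC UAG AAA UGG ACU AAU CCC UCA UAA — no AUG→stop ORF.
Frame 2: CAA ACA GAU GAA GGA GCA GCC UUA GUU AAG CAU UGG UCA UAU GGU GUA ACU AGA AAU GGA CUA AUC CCU CAU — no AUG→stop ORF.
Frame 3: AAA CAG AUG AAG GAG CAG CCU UAG UUA AGC AUU GGU CAU AUG GUG UAA CUA GAA AUG GAC UAA UCC CUC AUA — AUG at 9, stop UAG at 24 → 18 nt; AUG at 42, stop UAA at 48 → 9 nt; AUG at 57, stop UAA at 63 → 9 nt.
Frame 3 has an ORF of 18 nucleotides (positions 9–26) ≥ 18, so yes.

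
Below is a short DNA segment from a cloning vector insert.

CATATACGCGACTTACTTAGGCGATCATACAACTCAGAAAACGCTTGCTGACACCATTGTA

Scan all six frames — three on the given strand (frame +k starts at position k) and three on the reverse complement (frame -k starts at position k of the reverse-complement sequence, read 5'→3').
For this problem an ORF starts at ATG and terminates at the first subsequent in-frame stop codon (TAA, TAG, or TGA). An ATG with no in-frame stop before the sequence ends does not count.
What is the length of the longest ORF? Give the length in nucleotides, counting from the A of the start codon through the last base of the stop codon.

24

Reverse complement (5'→3'): TACAATGGTGTCAGCAAGCGTTTTCTGAGTTGTATGATCGCCTAAGTAAGTCGCGTATATG
Frame +1: CAT ATA CGC GAC TTA CTT AGG CGA TCA TAC AAC TCA GAA AAC GCT TGC TGA CAC CAT TGT — no ATG→stop ORF.
Frame +2: ATA TAC GCG ACT TAC TTA GGC GAT CAT ACA ACT CAG AAA ACG CTT GCT GAC ACC ATT GTA — no ATG→stop ORF.
Frame +3: TAT ACG CGA CTT ACT TAG GCG ATC ATA CAA CTC AGA AAA CGC TTG CTG ACA CCA TTG — no ATG→stop ORF.
Frame -1: TAC AAT GGT GTC AGC AAG CGT TTT CTG AGT TGT ATG ATC GCC TAA GTA AGT CGC GTA TAT — ATG at 34, stop TAA at 43 → 12 nt.
Frame -2: ACA ATG GTG TCA GCA AGC GTT TTC TGA GTT GTA TGA TCG CCT AAG TAA GTC GCG TAT ATG — ATG at 5, stop TGA at 26 → 24 nt.
Frame -3: CAA TGG TGT CAG CAA GCG TTT TCT GAG TTG TAT GAT CGC CTA AGT AAG TCG CGT ATA — no ATG→stop ORF.
Longest: frame -2, positions 5–28, 24 nt = 8 codons = 7 aa. → 24 nucleotides.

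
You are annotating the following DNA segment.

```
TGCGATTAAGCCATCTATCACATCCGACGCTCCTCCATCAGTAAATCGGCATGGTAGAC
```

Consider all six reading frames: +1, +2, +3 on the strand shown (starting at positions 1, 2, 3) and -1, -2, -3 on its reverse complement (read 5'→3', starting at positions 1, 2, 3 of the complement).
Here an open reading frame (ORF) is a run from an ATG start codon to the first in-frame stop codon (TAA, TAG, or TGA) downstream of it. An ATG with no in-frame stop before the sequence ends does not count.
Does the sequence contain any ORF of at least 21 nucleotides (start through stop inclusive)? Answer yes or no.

Reverse complement (5'→3'): GTCTACCATGCCGATTTACTGATGGAGGAGCGTCGGATGTGATAGATGGCTTAATCGCA
Frame +1: TGC GAT TAA GCC ATC TAT CAC ATC CGA CGC TCC TCC ATC AGT AAA TCG GCA TGG TAG — no ATG→stop ORF.
Frame +2: GCG ATT AAG CCA TCT ATC ACA TCC GAC GCT CCT CCA TCA GTA AAT CGG CAT GGT AGA — no ATG→stop ORF.
Frame +3: CGA TTA AGC CAT CTA TCA CAT CCG ACG CTC CTC CAT CAG TAA ATC GGC ATG GTA GAC — no ATG→stop ORF.
Frame -1: GTC TAC CAT GCC GAT TTA CTG ATG GAG GAG CGT CGG ATG TGA TAG ATG GCT TAA TCG — ATG at 22, stop TGA at 40 → 21 nt; ATG at 37, stop TGA at 40 → 6 nt; ATG at 46, stop TAA at 52 → 9 nt.
Frame -2: TCT ACC ATG CCG ATT TAC TGA TGG AGG AGC GTC GGA TGT GAT AGA TGG CTT AAT CGC — ATG at 8, stop TGA at 20 → 15 nt.
Frame -3: CTA CCA TGC CGA TTT ACT GAT GGA GGA GCG TCG GAT GTG ATA GAT GGC TTA ATC GCA — no ATG→stop ORF.
Frame -1 has an ORF of 21 nucleotides (positions 22–42) ≥ 21, so yes.

yes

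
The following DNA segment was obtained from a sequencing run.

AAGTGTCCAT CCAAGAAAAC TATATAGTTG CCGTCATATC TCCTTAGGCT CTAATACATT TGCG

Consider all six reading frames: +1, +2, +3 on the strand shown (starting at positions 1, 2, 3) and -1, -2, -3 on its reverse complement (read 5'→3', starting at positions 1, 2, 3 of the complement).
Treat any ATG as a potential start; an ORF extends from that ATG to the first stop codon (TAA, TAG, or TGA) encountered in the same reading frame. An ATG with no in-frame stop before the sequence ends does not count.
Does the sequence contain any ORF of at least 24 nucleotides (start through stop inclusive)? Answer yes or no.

Reverse complement (5'→3'): CGCAAATGTATTAGAGCCTAAGGAGATATGACGGCAACTATATAGTTTTCTTGGATGGACACTT
Frame +1: AAG TGT CCA TCC AAG AAA ACT ATA TAG TTG CCG TCA TAT CTC CTT AGG CTC TAA TAC ATT TGC — no ATG→stop ORF.
Frame +2: AGT GTC CAT CCA AGA AAA CTA TAT AGT TGC CGT CAT ATC TCC TTA GGC TCT AAT ACA TTT GCG — no ATG→stop ORF.
Frame +3: GTG TCC ATC CAA GAA AAC TAT ATA GTT GCC GTC ATA TCT CCT TAG GCT CTA ATA CAT TTG — no ATG→stop ORF.
Frame -1: CGC AAA TGT ATT AGA GCC TAA GGA GAT ATG ACG GCA ACT ATA TAG TTT TCT TGG ATG GAC ACT — ATG at 28, stop TAG at 43 → 18 nt.
Frame -2: GCA AAT GTA TTA GAG CCT AAG GAG ATA TGA CGG CAA CTA TAT AGT TTT CTT GGA TGG ACA CTT — no ATG→stop ORF.
Frame -3: CAA ATG TAT TAG AGC CTA AGG AGA TAT GAC GGC AAC TAT ATA GTT TTC TTG GAT GGA CAC — ATG at 6, stop TAG at 12 → 9 nt.
Largest ORF found is 18 nucleotides < 24, so no.

no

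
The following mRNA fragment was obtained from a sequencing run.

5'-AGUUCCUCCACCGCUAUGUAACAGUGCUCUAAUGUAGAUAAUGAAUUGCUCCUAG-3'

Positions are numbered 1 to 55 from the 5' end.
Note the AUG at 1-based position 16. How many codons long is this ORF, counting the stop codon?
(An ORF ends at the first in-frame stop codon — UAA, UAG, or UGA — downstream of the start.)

Codons from position 16: AUG (16–18), UAA (19–21).
UAA is the first in-frame stop; that's 2 codons including the stop.

2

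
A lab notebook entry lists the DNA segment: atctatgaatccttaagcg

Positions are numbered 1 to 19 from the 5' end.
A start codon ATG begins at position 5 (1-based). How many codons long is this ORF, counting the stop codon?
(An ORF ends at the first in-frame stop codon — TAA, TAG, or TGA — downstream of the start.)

Codons from position 5: ATG (5–7), AAT (8–10), CCT (11–13), TAA (14–16).
TAA is the first in-frame stop; that's 4 codons including the stop.

4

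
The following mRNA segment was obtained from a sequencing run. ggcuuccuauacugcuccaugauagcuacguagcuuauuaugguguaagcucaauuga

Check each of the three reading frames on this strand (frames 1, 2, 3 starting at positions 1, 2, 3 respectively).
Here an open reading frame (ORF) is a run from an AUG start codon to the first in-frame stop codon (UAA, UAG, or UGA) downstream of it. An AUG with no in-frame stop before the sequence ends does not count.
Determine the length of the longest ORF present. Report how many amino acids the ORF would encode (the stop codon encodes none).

Frame 1: GGC UUC CUA UAC UGC UCC AUG AUA GCU ACG UAG CUU AUU AUG GUG UAA GCU CAA UUG — AUG at 19, stop UAG at 31 → 15 nt; AUG at 40, stop UAA at 46 → 9 nt.
Frame 2: GCU UCC UAU ACU GCU CCA UGA UAG CUA CGU AGC UUA UUA UGG UGU AAG CUC AAU UGA — no AUG→stop ORF.
Frame 3: CUU CCU AUA CUG CUC CAU GAU AGC UAC GUA GCU UAU UAU GGU GUA AGC UCA AUU — no AUG→stop ORF.
Longest: frame 1, positions 19–33, 15 nt = 5 codons = 4 aa. → 4 amino acids.

4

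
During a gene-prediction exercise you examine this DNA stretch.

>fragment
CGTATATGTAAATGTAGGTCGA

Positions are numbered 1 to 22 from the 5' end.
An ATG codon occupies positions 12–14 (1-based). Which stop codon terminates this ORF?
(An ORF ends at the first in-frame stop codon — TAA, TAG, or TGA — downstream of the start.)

Codons from position 12: ATG (12–14), TAG (15–17).
The first in-frame stop codon is TAG.

TAG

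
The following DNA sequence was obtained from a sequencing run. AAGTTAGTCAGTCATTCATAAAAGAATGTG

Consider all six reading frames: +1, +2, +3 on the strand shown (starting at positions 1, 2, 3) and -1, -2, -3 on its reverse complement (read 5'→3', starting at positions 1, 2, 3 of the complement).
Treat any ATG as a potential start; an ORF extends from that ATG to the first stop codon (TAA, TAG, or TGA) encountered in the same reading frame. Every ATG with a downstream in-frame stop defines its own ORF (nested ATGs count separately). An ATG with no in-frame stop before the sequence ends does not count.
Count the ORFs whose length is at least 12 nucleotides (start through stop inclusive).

Reverse complement (5'→3'): CACATTCTTTTATGAATGACTGACTAACTT
Frame +1: AAG TTA GTC AGT CAT TCA TAA AAG AAT GTG — no ATG→stop ORF.
Frame +2: AGT TAG TCA GTC ATT CAT AAA AGA ATG — no ATG→stop ORF.
Frame +3: GTT AGT CAG TCA TTC ATA AAA GAA TGT — no ATG→stop ORF.
Frame -1: CAC ATT CTT TTA TGA ATG ACT GAC TAA CTT — ATG at 16, stop TAA at 25 → 12 nt.
Frame -2: ACA TTC TTT TAT GAA TGA CTG ACT AAC — no ATG→stop ORF.
Frame -3: CAT TCT TTT ATG AAT GAC TGA CTA ACT — ATG at 12, stop TGA at 21 → 12 nt.
ORFs ≥ 12 nucleotides: frame -1 16–27 (12 nucleotides), frame -3 12–23 (12 nucleotides). Count = 2.

2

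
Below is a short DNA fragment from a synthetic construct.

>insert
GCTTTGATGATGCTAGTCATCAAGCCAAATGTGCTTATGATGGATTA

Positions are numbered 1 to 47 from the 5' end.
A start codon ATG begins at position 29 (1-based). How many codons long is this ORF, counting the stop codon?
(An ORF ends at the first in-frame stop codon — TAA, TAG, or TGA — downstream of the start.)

4

Codons from position 29: ATG (29–31), TGC (32–34), TTA (35–37), TGA (38–40).
TGA is the first in-frame stop; that's 4 codons including the stop.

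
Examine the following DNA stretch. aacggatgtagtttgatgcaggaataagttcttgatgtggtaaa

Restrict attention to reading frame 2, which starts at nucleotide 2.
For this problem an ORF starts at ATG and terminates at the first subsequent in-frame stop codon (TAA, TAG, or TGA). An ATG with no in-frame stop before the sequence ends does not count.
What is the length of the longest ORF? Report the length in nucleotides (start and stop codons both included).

Frame 2: ACG GAT GTA GTT TGA TGC AGG AAT AAG TTC TTG ATG TGG TAA — ATG at 35, stop TAA at 41 → 9 nt.
Longest: frame 2, positions 35–43, 9 nt = 3 codons = 2 aa. → 9 nucleotides.

9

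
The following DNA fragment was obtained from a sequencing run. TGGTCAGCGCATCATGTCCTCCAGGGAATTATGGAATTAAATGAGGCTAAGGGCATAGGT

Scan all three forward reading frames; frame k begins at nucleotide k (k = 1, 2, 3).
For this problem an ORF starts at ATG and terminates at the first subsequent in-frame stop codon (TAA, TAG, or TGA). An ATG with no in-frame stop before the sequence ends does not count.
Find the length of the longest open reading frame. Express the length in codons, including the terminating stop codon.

9

Frame 1: TGG TCA GCG CAT CAT GTC CTC CAG GGA ATT ATG GAA TTA AAT GAG GCT AAG GGC ATA GGT — no ATG→stop ORF.
Frame 2: GGT CAG CGC ATC ATG TCC TCC AGG GAA TTA TGG AAT TAA ATG AGG CTA AGG GCA TAG — ATG at 14, stop TAA at 38 → 27 nt; ATG at 41, stop TAG at 56 → 18 nt.
Frame 3: GTC AGC GCA TCA TGT CCT CCA GGG AAT TAT GGA ATT AAA TGA GGC TAA GGG CAT AGG — no ATG→stop ORF.
Longest: frame 2, positions 14–40, 27 nt = 9 codons = 8 aa. → 9 codons.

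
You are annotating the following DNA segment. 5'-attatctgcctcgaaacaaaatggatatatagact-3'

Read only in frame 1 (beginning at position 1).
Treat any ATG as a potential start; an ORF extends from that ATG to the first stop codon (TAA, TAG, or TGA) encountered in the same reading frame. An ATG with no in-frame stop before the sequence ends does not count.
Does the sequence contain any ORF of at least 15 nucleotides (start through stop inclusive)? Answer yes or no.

Frame 1: ATT ATC TGC CTC GAA ACA AAA TGG ATA TAT AGA — no ATG→stop ORF.
Largest ORF found is 0 nucleotides < 15, so no.

no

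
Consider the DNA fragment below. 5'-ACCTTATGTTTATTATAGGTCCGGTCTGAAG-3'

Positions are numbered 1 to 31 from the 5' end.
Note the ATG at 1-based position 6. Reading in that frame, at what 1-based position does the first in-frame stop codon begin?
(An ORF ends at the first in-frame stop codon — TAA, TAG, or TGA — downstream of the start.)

Codons from position 6: ATG (6–8), TTT (9–11), ATT (12–14), ATA (15–17), GGT (18–20), CCG (21–23), GTC (24–26), TGA (27–29).
TGA is a stop codon; it begins at position 27.

27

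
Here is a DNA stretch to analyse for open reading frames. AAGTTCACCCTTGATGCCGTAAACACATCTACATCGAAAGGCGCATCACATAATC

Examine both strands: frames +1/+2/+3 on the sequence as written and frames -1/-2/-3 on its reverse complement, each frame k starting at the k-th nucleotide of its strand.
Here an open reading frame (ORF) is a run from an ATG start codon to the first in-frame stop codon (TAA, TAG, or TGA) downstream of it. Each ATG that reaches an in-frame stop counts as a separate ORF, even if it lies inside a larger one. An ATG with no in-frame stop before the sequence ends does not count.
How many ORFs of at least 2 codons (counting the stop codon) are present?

5

Reverse complement (5'→3'): GATTATGTGATGCGCCTTTCGATGTAGATGTGTTTACGGCATCAAGGGTGAACTT
Frame +1: AAG TTC ACC CTT GAT GCC GTA AAC ACA TCT ACA TCG AAA GGC GCA TCA CAT AAT — no ATG→stop ORF.
Frame +2: AGT TCA CCC TTG ATG CCG TAA ACA CAT CTA CAT CGA AAG GCG CAT CAC ATA ATC — ATG at 14, stop TAA at 20 → 9 nt.
Frame +3: GTT CAC CCT TGA TGC CGT AAA CAC ATC TAC ATC GAA AGG CGC ATC ACA TAA — no ATG→stop ORF.
Frame -1: GAT TAT GTG ATG CGC CTT TCG ATG TAG ATG TGT TTA CGG CAT CAA GGG TGA ACT — ATG at 10, stop TAG at 25 → 18 nt; ATG at 22, stop TAG at 25 → 6 nt; ATG at 28, stop TGA at 49 → 24 nt.
Frame -2: ATT ATG TGA TGC GCC TTT CGA TGT AGA TGT GTT TAC GGC ATC AAG GGT GAA CTT — ATG at 5, stop TGA at 8 → 6 nt.
Frame -3: TTA TGT GAT GCG CCT TTC GAT GTA GAT GTG TTT ACG GCA TCA AGG GTG AAC — no ATG→stop ORF.
ORFs ≥ 2 codons: frame +2 14–22 (3 codons), frame -1 10–27 (6 codons), frame -1 22–27 (2 codons), frame -1 28–51 (8 codons), frame -2 5–10 (2 codons). Count = 5.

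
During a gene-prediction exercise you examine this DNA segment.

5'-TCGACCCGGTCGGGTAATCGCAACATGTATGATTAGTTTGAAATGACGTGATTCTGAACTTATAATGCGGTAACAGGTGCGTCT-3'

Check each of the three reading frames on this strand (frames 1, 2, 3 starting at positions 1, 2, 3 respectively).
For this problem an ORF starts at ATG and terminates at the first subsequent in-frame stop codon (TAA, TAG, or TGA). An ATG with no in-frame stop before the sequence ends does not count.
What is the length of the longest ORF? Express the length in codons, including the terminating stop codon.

6

Frame 1: TCG ACC CGG TCG GGT AAT CGC AAC ATG TAT GAT TAG TTT GAA ATG ACG TGA TTC TGA ACT TAT AAT GCG GTA ACA GGT GCG TCT — ATG at 25, stop TAG at 34 → 12 nt; ATG at 43, stop TGA at 49 → 9 nt.
Frame 2: CGA CCC GGT CGG GTA ATC GCA ACA TGT ATG ATT AGT TTG AAA TGA CGT GAT TCT GAA CTT ATA ATG CGG TAA CAG GTG CGT — ATG at 29, stop TGA at 44 → 18 nt; ATG at 65, stop TAA at 71 → 9 nt.
Frame 3: GAC CCG GTC GGG TAA TCG CAA CAT GTA TGA TTA GTT TGA AAT GAC GTG ATT CTG AAC TTA TAA TGC GGT AAC AGG TGC GTC — no ATG→stop ORF.
Longest: frame 2, positions 29–46, 18 nt = 6 codons = 5 aa. → 6 codons.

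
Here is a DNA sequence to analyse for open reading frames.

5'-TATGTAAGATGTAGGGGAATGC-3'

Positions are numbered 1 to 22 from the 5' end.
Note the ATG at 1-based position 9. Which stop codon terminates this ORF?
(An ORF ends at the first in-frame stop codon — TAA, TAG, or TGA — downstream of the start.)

TAG

Codons from position 9: ATG (9–11), TAG (12–14).
The first in-frame stop codon is TAG.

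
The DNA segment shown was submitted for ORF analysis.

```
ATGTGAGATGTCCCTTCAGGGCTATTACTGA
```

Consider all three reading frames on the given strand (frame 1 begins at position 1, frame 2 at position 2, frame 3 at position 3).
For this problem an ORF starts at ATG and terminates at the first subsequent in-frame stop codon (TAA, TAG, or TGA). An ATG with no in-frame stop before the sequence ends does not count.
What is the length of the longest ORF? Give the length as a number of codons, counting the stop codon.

Frame 1: ATG TGA GAT GTC CCT TCA GGG CTA TTA CTG — ATG at 1, stop TGA at 4 → 6 nt.
Frame 2: TGT GAG ATG TCC CTT CAG GGC TAT TAC TGA — ATG at 8, stop TGA at 29 → 24 nt.
Frame 3: GTG AGA TGT CCC TTC AGG GCT ATT ACT — no ATG→stop ORF.
Longest: frame 2, positions 8–31, 24 nt = 8 codons = 7 aa. → 8 codons.

8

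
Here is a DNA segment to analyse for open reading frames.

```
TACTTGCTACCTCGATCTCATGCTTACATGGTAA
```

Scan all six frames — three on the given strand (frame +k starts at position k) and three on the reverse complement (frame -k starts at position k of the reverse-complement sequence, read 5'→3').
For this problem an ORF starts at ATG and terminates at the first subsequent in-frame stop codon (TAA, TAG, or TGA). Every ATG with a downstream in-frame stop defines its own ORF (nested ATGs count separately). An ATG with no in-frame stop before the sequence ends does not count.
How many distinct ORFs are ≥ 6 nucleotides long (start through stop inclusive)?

Reverse complement (5'→3'): TTACCATGTAAGCATGAGATCGAGGTAGCAAGTA
Frame +1: TAC TTG CTA CCT CGA TCT CAT GCT TAC ATG GTA — no ATG→stop ORF.
Frame +2: ACT TGC TAC CTC GAT CTC ATG CTT ACA TGG TAA — ATG at 20, stop TAA at 32 → 15 nt.
Frame +3: CTT GCT ACC TCG ATC TCA TGC TTA CAT GGT — no ATG→stop ORF.
Frame -1: TTA CCA TGT AAG CAT GAG ATC GAG GTA GCA AGT — no ATG→stop ORF.
Frame -2: TAC CAT GTA AGC ATG AGA TCG AGG TAG CAA GTA — ATG at 14, stop TAG at 26 → 15 nt.
Frame -3: ACC ATG TAA GCA TGA GAT CGA GGT AGC AAG — ATG at 6, stop TAA at 9 → 6 nt.
ORFs ≥ 6 nucleotides: frame +2 20–34 (15 nucleotides), frame -2 14–28 (15 nucleotides), frame -3 6–11 (6 nucleotides). Count = 3.

3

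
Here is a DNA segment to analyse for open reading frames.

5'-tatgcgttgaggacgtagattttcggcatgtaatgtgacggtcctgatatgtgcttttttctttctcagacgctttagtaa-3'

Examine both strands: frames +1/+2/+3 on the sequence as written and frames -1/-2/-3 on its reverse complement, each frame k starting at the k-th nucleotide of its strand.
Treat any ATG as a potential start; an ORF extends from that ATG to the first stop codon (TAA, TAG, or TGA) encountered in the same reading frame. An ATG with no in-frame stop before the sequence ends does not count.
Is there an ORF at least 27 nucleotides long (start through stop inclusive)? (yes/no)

Reverse complement (5'→3'): TTACTAAAGCGTCTGAGAAAGAAAAAAGCACATATCAGGACCGTCACATTACATGCCGAAAATCTACGTCCTCAACGCATA
Frame +1: TAT GCG TTG AGG ACG TAG ATT TTC GGC ATG TAA TGT GAC GGT CCT GAT ATG TGC TTT TTT CTT TCT CAG ACG CTT TAG TAA — ATG at 28, stop TAA at 31 → 6 nt; ATG at 49, stop TAG at 76 → 30 nt.
Frame +2: ATG CGT TGA GGA CGT AGA TTT TCG GCA TGT AAT GTG ACG GTC CTG ATA TGT GCT TTT TTC TTT CTC AGA CGC TTT AGT — ATG at 2, stop TGA at 8 → 9 nt.
Frame +3: TGC GTT GAG GAC GTA GAT TTT CGG CAT GTA ATG TGA CGG TCC TGA TAT GTG CTT TTT TCT TTC TCA GAC GCT TTA GTA — ATG at 33, stop TGA at 36 → 6 nt.
Frame -1: TTA CTA AAG CGT CTG AGA AAG AAA AAA GCA CAT ATC AGG ACC GTC ACA TTA CAT GCC GAA AAT CTA CGT CCT CAA CGC ATA — no ATG→stop ORF.
Frame -2: TAC TAA AGC GTC TGA GAA AGA AAA AAG CAC ATA TCA GGA CCG TCA CAT TAC ATG CCG AAA ATC TAC GTC CTC AAC GCA — no ATG→stop ORF.
Frame -3: ACT AAA GCG TCT GAG AAA GAA AAA AGC ACA TAT CAG GAC CGT CAC ATT ACA TGC CGA AAA TCT ACG TCC TCA ACG CAT — no ATG→stop ORF.
Frame +1 has an ORF of 30 nucleotides (positions 49–78) ≥ 27, so yes.

yes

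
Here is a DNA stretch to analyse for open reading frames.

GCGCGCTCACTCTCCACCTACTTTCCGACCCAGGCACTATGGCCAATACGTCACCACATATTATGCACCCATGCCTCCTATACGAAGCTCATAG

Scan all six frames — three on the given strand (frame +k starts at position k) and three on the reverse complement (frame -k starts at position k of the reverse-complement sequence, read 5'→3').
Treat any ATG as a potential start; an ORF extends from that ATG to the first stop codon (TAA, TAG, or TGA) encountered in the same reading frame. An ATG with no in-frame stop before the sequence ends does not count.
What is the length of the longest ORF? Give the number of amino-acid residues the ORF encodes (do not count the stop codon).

Reverse complement (5'→3'): CTATGAGCTTCGTATAGGAGGCATGGGTGCATAATATGTGGTGACGTATTGGCCATAGTGCCTGGGTCGGAAAGTAGGTGGAGAGTGAGCGCGC
Frame +1: GCG CGC TCA CTC TCC ACC TAC TTT CCG ACC CAG GCA CTA TGG CCA ATA CGT CAC CAC ATA TTA TGC ACC CAT GCC TCC TAT ACG AAG CTC ATA — no ATG→stop ORF.
Frame +2: CGC GCT CAC TCT CCA CCT ACT TTC CGA CCC AGG CAC TAT GGC CAA TAC GTC ACC ACA TAT TAT GCA CCC ATG CCT CCT ATA CGA AGC TCA TAG — ATG at 71, stop TAG at 92 → 24 nt.
Frame +3: GCG CTC ACT CTC CAC CTA CTT TCC GAC CCA GGC ACT ATG GCC AAT ACG TCA CCA CAT ATT ATG CAC CCA TGC CTC CTA TAC GAA GCT CAT — no ATG→stop ORF.
Frame -1: CTA TGA GCT TCG TAT AGG AGG CAT GGG TGC ATA ATA TGT GGT GAC GTA TTG GCC ATA GTG CCT GGG TCG GAA AGT AGG TGG AGA GTG AGC GCG — no ATG→stop ORF.
Frame -2: TAT GAG CTT CGT ATA GGA GGC ATG GGT GCA TAA TAT GTG GTG ACG TAT TGG CCA TAG TGC CTG GGT CGG AAA GTA GGT GGA GAG TGA GCG CGC — ATG at 23, stop TAA at 32 → 12 nt.
Frame -3: ATG AGC TTC GTA TAG GAG GCA TGG GTG CAT AAT ATG TGG TGA CGT ATT GGC CAT AGT GCC TGG GTC GGA AAG TAG GTG GAG AGT GAG CGC — ATG at 3, stop TAG at 15 → 15 nt; ATG at 36, stop TGA at 42 → 9 nt.
Longest: frame +2, positions 71–94, 24 nt = 8 codons = 7 aa. → 7 amino acids.

7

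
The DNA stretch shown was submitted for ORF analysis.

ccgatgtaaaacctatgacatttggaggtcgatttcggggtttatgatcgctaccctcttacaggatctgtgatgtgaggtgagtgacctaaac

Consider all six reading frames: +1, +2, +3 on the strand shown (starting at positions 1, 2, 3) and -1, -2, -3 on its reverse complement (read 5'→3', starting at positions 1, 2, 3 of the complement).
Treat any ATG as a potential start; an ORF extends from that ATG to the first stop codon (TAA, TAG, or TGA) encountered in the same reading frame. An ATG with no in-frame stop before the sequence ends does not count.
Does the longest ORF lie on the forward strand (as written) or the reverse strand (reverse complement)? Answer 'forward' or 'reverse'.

Reverse complement (5'→3'): GTTTAGGTCACTCACCTCACATCACAGATCCTGTAAGAGGGTAGCGATCATAAACCCCGAAATCGACCTCCAAATGTCATAGGTTTTACATCGG
Frame +1: CCG ATG TAA AAC CTA TGA CAT TTG GAG GTC GAT TTC GGG GTT TAT GAT CGC TAC CCT CTT ACA GGA TCT GTG ATG TGA GGT GAG TGA CCT AAA — ATG at 4, stop TAA at 7 → 6 nt; ATG at 73, stop TGA at 76 → 6 nt.
Frame +2: CGA TGT AAA ACC TAT GAC ATT TGG AGG TCG ATT TCG GGG TTT ATG ATC GCT ACC CTC TTA CAG GAT CTG TGA TGT GAG GTG AGT GAC CTA AAC — ATG at 44, stop TGA at 71 → 30 nt.
Frame +3: GAT GTA AAA CCT ATG ACA TTT GGA GGT CGA TTT CGG GGT TTA TGA TCG CTA CCC TCT TAC AGG ATC TGT GAT GTG AGG TGA GTG ACC TAA — ATG at 15, stop TGA at 45 → 33 nt.
Frame -1: GTT TAG GTC ACT CAC CTC ACA TCA CAG ATC CTG TAA GAG GGT AGC GAT CAT AAA CCC CGA AAT CGA CCT CCA AAT GTC ATA GGT TTT ACA TCG — no ATG→stop ORF.
Frame -2: TTT AGG TCA CTC ACC TCA CAT CAC AGA TCC TGT AAG AGG GTA GCG ATC ATA AAC CCC GAA ATC GAC CTC CAA ATG TCA TAG GTT TTA CAT CGG — ATG at 74, stop TAG at 80 → 9 nt.
Frame -3: TTA GGT CAC TCA CCT CAC ATC ACA GAT CCT GTA AGA GGG TAG CGA TCA TAA ACC CCG AAA TCG ACC TCC AAA TGT CAT AGG TTT TAC ATC — no ATG→stop ORF.
Forward-strand max 33 nt; reverse-strand max 9 nt. The forward strand has the longer ORF.

forward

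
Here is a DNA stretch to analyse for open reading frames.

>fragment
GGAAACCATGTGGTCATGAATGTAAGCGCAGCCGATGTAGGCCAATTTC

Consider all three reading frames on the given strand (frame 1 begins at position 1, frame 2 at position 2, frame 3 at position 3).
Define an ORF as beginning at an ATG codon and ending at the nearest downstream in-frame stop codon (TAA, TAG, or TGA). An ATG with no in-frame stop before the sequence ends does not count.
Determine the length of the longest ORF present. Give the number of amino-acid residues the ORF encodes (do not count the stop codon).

Frame 1: GGA AAC CAT GTG GTC ATG AAT GTA AGC GCA GCC GAT GTA GGC CAA TTT — no ATG→stop ORF.
Frame 2: GAA ACC ATG TGG TCA TGA ATG TAA GCG CAG CCG ATG TAG GCC AAT TTC — ATG at 8, stop TGA at 17 → 12 nt; ATG at 20, stop TAA at 23 → 6 nt; ATG at 35, stop TAG at 38 → 6 nt.
Frame 3: AAA CCA TGT GGT CAT GAA TGT AAG CGC AGC CGA TGT AGG CCA ATT — no ATG→stop ORF.
Longest: frame 2, positions 8–19, 12 nt = 4 codons = 3 aa. → 3 amino acids.

3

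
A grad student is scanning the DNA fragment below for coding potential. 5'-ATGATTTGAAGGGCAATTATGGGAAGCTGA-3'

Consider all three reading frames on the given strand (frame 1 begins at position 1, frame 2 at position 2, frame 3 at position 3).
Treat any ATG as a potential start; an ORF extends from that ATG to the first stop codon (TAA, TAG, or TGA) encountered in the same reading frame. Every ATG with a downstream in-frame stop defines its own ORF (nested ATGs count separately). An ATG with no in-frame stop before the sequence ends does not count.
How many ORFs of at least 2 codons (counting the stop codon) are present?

Frame 1: ATG ATT TGA AGG GCA ATT ATG GGA AGC TGA — ATG at 1, stop TGA at 7 → 9 nt; ATG at 19, stop TGA at 28 → 12 nt.
Frame 2: TGA TTT GAA GGG CAA TTA TGG GAA GCT — no ATG→stop ORF.
Frame 3: GAT TTG AAG GGC AAT TAT GGG AAG CTG — no ATG→stop ORF.
ORFs ≥ 2 codons: frame 1 1–9 (3 codons), frame 1 19–30 (4 codons). Count = 2.

2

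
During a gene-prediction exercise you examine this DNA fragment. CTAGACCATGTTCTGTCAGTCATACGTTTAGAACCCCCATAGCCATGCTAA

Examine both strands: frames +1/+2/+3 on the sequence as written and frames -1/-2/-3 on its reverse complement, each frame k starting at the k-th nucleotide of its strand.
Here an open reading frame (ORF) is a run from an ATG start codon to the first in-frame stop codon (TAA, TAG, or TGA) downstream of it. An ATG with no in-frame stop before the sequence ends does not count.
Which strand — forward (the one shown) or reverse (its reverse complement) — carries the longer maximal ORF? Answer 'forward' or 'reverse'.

reverse

Reverse complement (5'→3'): TTAGCATGGCTATGGGGGTTCTAAACGTATGACTGACAGAACATGGTCTAG
Frame +1: CTA GAC CAT GTT CTG TCA GTC ATA CGT TTA GAA CCC CCA TAG CCA TGC TAA — no ATG→stop ORF.
Frame +2: TAG ACC ATG TTC TGT CAG TCA TAC GTT TAG AAC CCC CAT AGC CAT GCT — ATG at 8, stop TAG at 29 → 24 nt.
Frame +3: AGA CCA TGT TCT GTC AGT CAT ACG TTT AGA ACC CCC ATA GCC ATG CTA — no ATG→stop ORF.
Frame -1: TTA GCA TGG CTA TGG GGG TTC TAA ACG TAT GAC TGA CAG AAC ATG GTC TAG — ATG at 43, stop TAG at 49 → 9 nt.
Frame -2: TAG CAT GGC TAT GGG GGT TCT AAA CGT ATG ACT GAC AGA ACA TGG TCT — no ATG→stop ORF.
Frame -3: AGC ATG GCT ATG GGG GTT CTA AAC GTA TGA CTG ACA GAA CAT GGT CTA — ATG at 6, stop TGA at 30 → 27 nt; ATG at 12, stop TGA at 30 → 21 nt.
Forward-strand max 24 nt; reverse-strand max 27 nt. The reverse strand has the longer ORF.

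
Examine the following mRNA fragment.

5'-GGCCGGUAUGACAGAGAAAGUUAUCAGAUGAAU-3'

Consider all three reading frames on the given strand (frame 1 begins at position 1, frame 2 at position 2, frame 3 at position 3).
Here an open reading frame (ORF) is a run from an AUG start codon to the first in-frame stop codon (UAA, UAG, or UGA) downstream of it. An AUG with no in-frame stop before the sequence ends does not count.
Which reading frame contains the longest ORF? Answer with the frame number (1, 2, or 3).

2

Frame 1: GGC CGG UAU GAC AGA GAA AGU UAU CAG AUG AAU — no AUG→stop ORF.
Frame 2: GCC GGU AUG ACA GAG AAA GUU AUC AGA UGA — AUG at 8, stop UGA at 29 → 24 nt.
Frame 3: CCG GUA UGA CAG AGA AAG UUA UCA GAU GAA — no AUG→stop ORF.
Longest ORF is 24 nt in frame 2 (positions 8–31).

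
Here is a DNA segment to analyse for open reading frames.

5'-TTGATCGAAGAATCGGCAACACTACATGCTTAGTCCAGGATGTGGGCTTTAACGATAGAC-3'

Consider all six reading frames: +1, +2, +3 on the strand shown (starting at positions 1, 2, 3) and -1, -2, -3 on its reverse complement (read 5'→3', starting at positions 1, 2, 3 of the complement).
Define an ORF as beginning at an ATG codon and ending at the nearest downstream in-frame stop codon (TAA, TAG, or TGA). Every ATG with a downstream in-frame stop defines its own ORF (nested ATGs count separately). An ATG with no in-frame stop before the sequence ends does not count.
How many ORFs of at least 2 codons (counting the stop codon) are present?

Reverse complement (5'→3'): GTCTATCGTTAAAGCCCACATCCTGGACTAAGCATGTAGTGTTGCCGATTCTTCGATCAA
Frame +1: TTG ATC GAA GAA TCG GCA ACA CTA CAT GCT TAG TCC AGG ATG TGG GCT TTA ACG ATA GAC — no ATG→stop ORF.
Frame +2: TGA TCG AAG AAT CGG CAA CAC TAC ATG CTT AGT CCA GGA TGT GGG CTT TAA CGA TAG — ATG at 26, stop TAA at 50 → 27 nt.
Frame +3: GAT CGA AGA ATC GGC AAC ACT ACA TGC TTA GTC CAG GAT GTG GGC TTT AAC GAT AGA — no ATG→stop ORF.
Frame -1: GTC TAT CGT TAA AGC CCA CAT CCT GGA CTA AGC ATG TAG TGT TGC CGA TTC TTC GAT CAA — ATG at 34, stop TAG at 37 → 6 nt.
Frame -2: TCT ATC GTT AAA GCC CAC ATC CTG GAC TAA GCA TGT AGT GTT GCC GAT TCT TCG ATC — no ATG→stop ORF.
Frame -3: CTA TCG TTA AAG CCC ACA TCC TGG ACT AAG CAT GTA GTG TTG CCG ATT CTT CGA TCA — no ATG→stop ORF.
ORFs ≥ 2 codons: frame +2 26–52 (9 codons), frame -1 34–39 (2 codons). Count = 2.

2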